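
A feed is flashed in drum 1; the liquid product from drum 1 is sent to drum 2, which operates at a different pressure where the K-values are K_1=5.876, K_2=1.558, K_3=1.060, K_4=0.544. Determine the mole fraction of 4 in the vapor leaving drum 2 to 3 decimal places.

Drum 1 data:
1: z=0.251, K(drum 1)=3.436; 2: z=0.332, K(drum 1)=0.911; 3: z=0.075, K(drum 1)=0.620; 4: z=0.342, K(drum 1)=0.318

y_4 (drum 2) = 0.351

Drum 1:
Material balance + equilibrium reduce to Σ zᵢ(Kᵢ−1)/(1+ψ₁(Kᵢ−1)) = 0.
Feasibility: ΣzᵢKᵢ = 1.320, Σzᵢ/Kᵢ = 1.634 — both > 1, two phases present.
Newton iteration, ψ₁⁰ = 0.61:
  ψ₁ = 0.610: g = -0.2218, g' = -0.729 → ψ₁ = 0.306
  ψ₁ = 0.306: g = -0.0068, g' = -0.760 → ψ₁ = 0.297
Converged at ψ₁ = 0.297.
Drum-1 compositions:
  1: x = 0.146, y = 0.501
  2: x = 0.341, y = 0.311
  3: x = 0.085, y = 0.052
  4: x = 0.429, y = 0.136
Drum-2 feed = drum-1 liquid: z₂ = (0.1457, 0.3410, 0.0845, 0.4288).
Drum 2:
Material balance + equilibrium reduce to Σ zᵢ(Kᵢ−1)/(1+ψ₂(Kᵢ−1)) = 0.
Feasibility: ΣzᵢKᵢ = 1.710, Σzᵢ/Kᵢ = 1.112 — both > 1, two phases present.
Newton iteration, ψ₂⁰ = 0.35:
  ψ₂ = 0.350: g = 0.1940, g' = -0.674 → ψ₂ = 0.638
  ψ₂ = 0.638: g = 0.0423, g' = -0.440 → ψ₂ = 0.734
  ψ₂ = 0.734: g = 0.0011, g' = -0.420 → ψ₂ = 0.737
Converged at ψ₂ = 0.737.
  1: x = 0.032, y = 0.186
  2: x = 0.242, y = 0.377
  3: x = 0.081, y = 0.086
  4: x = 0.646, y = 0.351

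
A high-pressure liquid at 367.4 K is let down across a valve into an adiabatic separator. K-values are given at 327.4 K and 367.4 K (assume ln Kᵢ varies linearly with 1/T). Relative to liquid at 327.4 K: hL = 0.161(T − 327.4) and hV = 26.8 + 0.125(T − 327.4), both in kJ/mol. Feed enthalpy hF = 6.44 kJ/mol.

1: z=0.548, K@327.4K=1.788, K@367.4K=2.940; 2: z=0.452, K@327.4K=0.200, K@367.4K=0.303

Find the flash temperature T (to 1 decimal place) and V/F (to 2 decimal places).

T = 332.9 K, V/F = 0.21

Adiabatic flash: solve Rachford–Rice at each trial T, then check hF = ψ·hV(T) + (1−ψ)·hL(T).
  T = 327.4 K: K = (1.788, 0.200), RR gives ψ = 0.111, H_out = 2.985 kJ/mol
  T = 367.4 K: K = (2.940, 0.303), RR gives ψ = 0.553, H_out = 20.470 kJ/mol
  T = 347.4 K: K = (2.326, 0.249), RR gives ψ = 0.389, H_out = 13.362 kJ/mol
  T = 337.4 K: K = (2.047, 0.224), RR gives ψ = 0.275, H_out = 8.868 kJ/mol
  T = 332.4 K: K = (1.915, 0.212), RR gives ψ = 0.201, H_out = 6.166 kJ/mol
  T = 334.9 K: K = (1.981, 0.218), RR gives ψ = 0.240, H_out = 7.566 kJ/mol
  T = 333.6 K: K = (1.946, 0.215), RR gives ψ = 0.220, H_out = 6.851 kJ/mol
Linear interpolation between T = 332.4 (H_out = 6.166) and T = 333.6 (H_out = 6.851) on hF = 6.44 gives T ≈ 332.9 K, at which ψ = 0.21.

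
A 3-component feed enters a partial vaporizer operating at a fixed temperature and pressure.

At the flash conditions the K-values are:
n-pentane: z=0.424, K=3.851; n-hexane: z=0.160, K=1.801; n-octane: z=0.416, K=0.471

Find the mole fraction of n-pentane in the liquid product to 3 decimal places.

x_n-pentane = 0.120

Let ψ = V/F and solve Σ zᵢ(Kᵢ−1)/(1+ψ(Kᵢ−1)) = 0.
Feasibility: ΣzᵢKᵢ = 2.117, Σzᵢ/Kᵢ = 1.082 — both > 1, two phases present.
Iterate (Newton) starting at ψ = 0.5:
  ψ = 0.500: g = 0.2907, g' = -0.853 → ψ = 0.841
  ψ = 0.841: g = 0.0362, g' = -0.713 → ψ = 0.891
Converged at ψ = 0.891.
Compositions from xᵢ = zᵢ/(1+ψ(Kᵢ−1)), yᵢ = Kᵢxᵢ:
  n-pentane: x = 0.120, y = 0.461
  n-hexane: x = 0.093, y = 0.168
  n-octane: x = 0.787, y = 0.371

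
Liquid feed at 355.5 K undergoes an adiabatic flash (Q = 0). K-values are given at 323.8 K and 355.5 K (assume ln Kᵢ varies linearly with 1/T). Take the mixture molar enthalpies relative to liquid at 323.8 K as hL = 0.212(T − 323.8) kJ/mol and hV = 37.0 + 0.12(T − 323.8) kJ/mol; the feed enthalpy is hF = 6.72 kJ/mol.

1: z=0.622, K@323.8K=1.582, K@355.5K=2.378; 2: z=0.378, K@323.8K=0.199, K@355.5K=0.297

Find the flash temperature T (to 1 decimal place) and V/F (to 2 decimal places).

Adiabatic flash: solve Rachford–Rice at each trial T, then check hF = ψ·hV(T) + (1−ψ)·hL(T).
  T = 323.8 K: K = (1.582, 0.199), RR gives ψ = 0.127, H_out = 4.701 kJ/mol
  T = 355.5 K: K = (2.378, 0.297), RR gives ψ = 0.610, H_out = 27.527 kJ/mol
  T = 339.6 K: K = (1.957, 0.245), RR gives ψ = 0.429, H_out = 18.601 kJ/mol
  T = 331.7 K: K = (1.764, 0.221), RR gives ψ = 0.304, H_out = 12.707 kJ/mol
  T = 327.8 K: K = (1.673, 0.210), RR gives ψ = 0.226, H_out = 9.115 kJ/mol
  T = 325.8 K: K = (1.627, 0.205), RR gives ψ = 0.179, H_out = 7.018 kJ/mol
Linear interpolation between T = 323.8 (H_out = 4.701) and T = 325.8 (H_out = 7.018) on hF = 6.72 gives T ≈ 325.5 K, at which ψ = 0.17.

T = 325.5 K, V/F = 0.17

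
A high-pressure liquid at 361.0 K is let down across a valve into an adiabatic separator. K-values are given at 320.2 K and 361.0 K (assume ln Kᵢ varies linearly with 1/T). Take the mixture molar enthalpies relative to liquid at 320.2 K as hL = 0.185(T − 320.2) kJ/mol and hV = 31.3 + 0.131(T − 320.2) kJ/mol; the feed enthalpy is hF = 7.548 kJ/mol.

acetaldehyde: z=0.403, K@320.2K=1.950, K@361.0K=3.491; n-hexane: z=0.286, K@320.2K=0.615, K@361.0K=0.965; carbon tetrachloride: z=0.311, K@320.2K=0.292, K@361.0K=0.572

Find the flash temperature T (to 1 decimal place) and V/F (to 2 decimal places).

Adiabatic flash: solve Rachford–Rice at each trial T, then check hF = ψ·hV(T) + (1−ψ)·hL(T).
  T = 320.2 K: K = (1.950, 0.615, 0.292), RR gives ψ = 0.097, H_out = 3.021 kJ/mol
  T = 361.0 K: K = (3.491, 0.965, 0.572), RR gives ψ = 1.000, H_out = 36.645 kJ/mol
  T = 340.6 K: K = (2.655, 0.781, 0.417), RR gives ψ = 0.570, H_out = 20.988 kJ/mol
  T = 330.4 K: K = (2.286, 0.696, 0.351), RR gives ψ = 0.348, H_out = 12.582 kJ/mol
  T = 325.3 K: K = (2.114, 0.655, 0.321), RR gives ψ = 0.229, H_out = 8.060 kJ/mol
  T = 322.8 K: K = (2.033, 0.635, 0.306), RR gives ψ = 0.167, H_out = 5.673 kJ/mol
  T = 324.1 K: K = (2.075, 0.645, 0.314), RR gives ψ = 0.200, H_out = 6.932 kJ/mol
Linear interpolation between T = 324.1 (H_out = 6.932) and T = 325.3 (H_out = 8.060) on hF = 7.548 gives T ≈ 324.8 K, at which ψ = 0.22.

T = 324.8 K, V/F = 0.22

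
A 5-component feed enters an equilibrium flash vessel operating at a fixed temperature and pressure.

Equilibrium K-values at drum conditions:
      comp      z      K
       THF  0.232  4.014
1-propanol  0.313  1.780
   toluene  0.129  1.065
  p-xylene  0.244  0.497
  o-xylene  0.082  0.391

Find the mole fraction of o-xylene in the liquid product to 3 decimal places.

Newton iteration, ψ⁰ = 0.45:
  ψ = 0.450: g = 0.2582, g' = -0.645 → ψ = 0.850
  ψ = 0.850: g = 0.0331, g' = -0.555 → ψ = 0.910
  ψ = 0.910: g = -0.0007, g' = -0.579 → ψ = 0.909
Converged at ψ = 0.909.
Compositions from xᵢ = zᵢ/(1+ψ(Kᵢ−1)), yᵢ = Kᵢxᵢ:
  THF: x = 0.062, y = 0.249
  1-propanol: x = 0.183, y = 0.326
  toluene: x = 0.122, y = 0.130
  p-xylene: x = 0.449, y = 0.223
  o-xylene: x = 0.184, y = 0.072

x_o-xylene = 0.184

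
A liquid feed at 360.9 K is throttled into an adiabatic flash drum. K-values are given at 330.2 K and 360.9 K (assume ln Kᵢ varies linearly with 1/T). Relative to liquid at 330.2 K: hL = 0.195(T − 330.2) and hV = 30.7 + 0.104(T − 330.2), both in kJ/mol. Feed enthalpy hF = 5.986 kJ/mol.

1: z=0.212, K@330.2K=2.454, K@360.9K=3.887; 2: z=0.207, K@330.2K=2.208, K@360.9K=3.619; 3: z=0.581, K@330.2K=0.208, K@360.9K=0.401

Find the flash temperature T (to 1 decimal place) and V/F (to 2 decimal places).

T = 335.1 K, V/F = 0.17

Adiabatic flash: solve Rachford–Rice at each trial T, then check hF = ψ·hV(T) + (1−ψ)·hL(T).
  T = 330.2 K: K = (2.454, 2.208, 0.208), RR gives ψ = 0.093, H_out = 2.843 kJ/mol
  T = 360.9 K: K = (3.887, 3.619, 0.401), RR gives ψ = 0.488, H_out = 19.613 kJ/mol
  T = 345.5 K: K = (3.118, 2.856, 0.293), RR gives ψ = 0.300, H_out = 11.768 kJ/mol
  T = 337.9 K: K = (2.776, 2.520, 0.248), RR gives ψ = 0.204, H_out = 7.635 kJ/mol
  T = 334.0 K: K = (2.610, 2.359, 0.227), RR gives ψ = 0.151, H_out = 5.311 kJ/mol
  T = 335.9 K: K = (2.690, 2.437, 0.237), RR gives ψ = 0.177, H_out = 6.465 kJ/mol
Linear interpolation between T = 334.0 (H_out = 5.311) and T = 335.9 (H_out = 6.465) on hF = 5.986 gives T ≈ 335.1 K, at which ψ = 0.17.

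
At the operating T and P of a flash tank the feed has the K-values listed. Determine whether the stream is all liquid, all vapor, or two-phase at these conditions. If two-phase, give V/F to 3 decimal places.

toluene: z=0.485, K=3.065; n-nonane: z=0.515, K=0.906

all vapor

ΣzᵢKᵢ = 1.953; Σzᵢ/Kᵢ = 0.727.
Since Σzᵢ/Kᵢ < 1 the mixture is above its dew point — single vapor phase.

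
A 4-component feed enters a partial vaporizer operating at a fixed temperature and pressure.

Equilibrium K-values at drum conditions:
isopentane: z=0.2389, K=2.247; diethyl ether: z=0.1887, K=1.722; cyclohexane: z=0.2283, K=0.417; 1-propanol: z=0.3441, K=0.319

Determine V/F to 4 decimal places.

V/F = 0.0987

Material balance + equilibrium reduce to Σ zᵢ(Kᵢ−1)/(1+V/F(Kᵢ−1)) = 0.
g(0) = ΣzᵢKᵢ − 1 = 0.0667 and g(1) = 1 − Σzᵢ/Kᵢ = -0.8421, so a root lies in (0, 1).
Iterate (Newton) starting at V/F = 0.5:
  V/F = 0.5000: g = -0.25958, g' = -0.7155 → V/F = 0.1372
  V/F = 0.1372: g = -0.02482, g' = -0.6381 → V/F = 0.0983
  V/F = 0.0983: g = 0.00024, g' = -0.6512 → V/F = 0.0987
Converged at V/F = 0.0987.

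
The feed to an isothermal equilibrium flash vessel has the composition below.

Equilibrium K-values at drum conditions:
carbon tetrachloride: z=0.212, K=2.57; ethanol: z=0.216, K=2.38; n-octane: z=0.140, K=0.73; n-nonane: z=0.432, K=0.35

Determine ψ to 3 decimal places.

ψ = 0.365

Let ψ = V/F and solve Σ zᵢ(Kᵢ−1)/(1+ψ(Kᵢ−1)) = 0.
Feasibility: ΣzᵢKᵢ = 1.312, Σzᵢ/Kᵢ = 1.599 — both > 1, two phases present.
Iterate (Newton) starting at ψ = 0.5:
  ψ = 0.500: g = -0.0969, g' = -0.722 → ψ = 0.366
  ψ = 0.366: g = -0.0009, g' = -0.719 → ψ = 0.365
Converged at ψ = 0.365.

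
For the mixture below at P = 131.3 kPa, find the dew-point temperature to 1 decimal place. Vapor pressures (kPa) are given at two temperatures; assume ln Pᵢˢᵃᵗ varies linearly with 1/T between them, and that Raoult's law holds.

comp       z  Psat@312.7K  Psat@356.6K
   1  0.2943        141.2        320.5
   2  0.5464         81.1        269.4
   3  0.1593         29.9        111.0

T = 334.3 K

Dew-point temperature: Σzᵢ·P/Pᵢˢᵃᵗ(T) = 1. Interpolate ln Pᵢˢᵃᵗ = aᵢ + bᵢ/T.
  T = 312.7 K: ΣzᵢP/Pᵢˢᵃᵗ = 1.8578
  T = 356.6 K: ΣzᵢP/Pᵢˢᵃᵗ = 0.5753
  T = 334.6 K: ΣzᵢP/Pᵢˢᵃᵗ = 0.9925
  T = 323.6 K: ΣzᵢP/Pᵢˢᵃᵗ = 1.3442
  T = 329.1 K: ΣzᵢP/Pᵢˢᵃᵗ = 1.1519
  T = 331.9 K: ΣzᵢP/Pᵢˢᵃᵗ = 1.0671
Interpolating between 331.9 K and 334.6 K gives T ≈ 334.3 K.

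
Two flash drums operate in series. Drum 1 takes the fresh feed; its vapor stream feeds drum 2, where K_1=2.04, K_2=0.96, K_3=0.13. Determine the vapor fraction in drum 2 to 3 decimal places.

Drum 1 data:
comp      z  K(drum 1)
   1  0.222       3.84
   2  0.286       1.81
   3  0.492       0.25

V/F (drum 2) = 0.535

Drum 1:
Let ψ₁ = V/F and solve Σ zᵢ(Kᵢ−1)/(1+ψ₁(Kᵢ−1)) = 0.
g(0) = ΣzᵢKᵢ − 1 = 0.493 and g(1) = 1 − Σzᵢ/Kᵢ = -1.184, so a root lies in (0, 1).
Iterate (Newton) starting at ψ₁ = 0.5:
  ψ₁ = 0.500: g = -0.1650, g' = -1.109 → ψ₁ = 0.351
  ψ₁ = 0.351: g = -0.0050, g' = -1.073 → ψ₁ = 0.347
Converged at ψ₁ = 0.347.
Drum-1 compositions:
  1: x = 0.112, y = 0.430
  2: x = 0.223, y = 0.404
  3: x = 0.665, y = 0.166
Drum-2 feed = drum-1 vapor: z₂ = (0.4296, 0.4042, 0.1662).
Drum 2:
Rachford–Rice: g(ψ₂) = Σ zᵢ(Kᵢ−1)/(1+ψ₂(Kᵢ−1)) = 0.
Check two-phase: ΣzᵢKᵢ = 1.286 > 1 and Σzᵢ/Kᵢ = 1.910 > 1, so g(0) = 0.286 > 0 and g(1) = -0.910 < 0.
Newton iteration, ψ₂⁰ = 0.47:
  ψ₂ = 0.470: g = 0.0390, g' = -0.570 → ψ₂ = 0.538
  ψ₂ = 0.538: g = -0.0021, g' = -0.637 → ψ₂ = 0.535
Converged at ψ₂ = 0.535.
  1: x = 0.276, y = 0.563
  2: x = 0.413, y = 0.397
  3: x = 0.311, y = 0.040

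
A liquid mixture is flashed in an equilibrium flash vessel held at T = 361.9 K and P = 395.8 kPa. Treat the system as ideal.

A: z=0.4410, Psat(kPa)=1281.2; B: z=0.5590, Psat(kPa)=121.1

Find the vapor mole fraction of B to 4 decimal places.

Raoult's law: Kᵢ = Pᵢˢᵃᵗ/P = Pᵢˢᵃᵗ/395.8.
  K_A = 1281.2/395.8 = 3.236988, K_B = 121.1/395.8 = 0.305963
Rachford–Rice: g(V/F) = Σ zᵢ(Kᵢ−1)/(1+V/F(Kᵢ−1)) = 0.
Check two-phase: ΣzᵢKᵢ = 1.5985 > 1 and Σzᵢ/Kᵢ = 1.9633 > 1, so g(0) = 0.5985 > 0 and g(1) = -0.9633 < 0.
Newton–Raphson from V/F = 0.54:
  V/F = 0.5400: g = -0.17373, g' = -1.1415 → V/F = 0.3878
  V/F = 0.3878: g = -0.00259, g' = -1.1369 → V/F = 0.3855
Converged at V/F = 0.3855.
Compositions from xᵢ = zᵢ/(1+V/F(Kᵢ−1)), yᵢ = Kᵢxᵢ:
  A: x = 0.2368, y = 0.7665
  B: x = 0.7632, y = 0.2335

y_B = 0.2335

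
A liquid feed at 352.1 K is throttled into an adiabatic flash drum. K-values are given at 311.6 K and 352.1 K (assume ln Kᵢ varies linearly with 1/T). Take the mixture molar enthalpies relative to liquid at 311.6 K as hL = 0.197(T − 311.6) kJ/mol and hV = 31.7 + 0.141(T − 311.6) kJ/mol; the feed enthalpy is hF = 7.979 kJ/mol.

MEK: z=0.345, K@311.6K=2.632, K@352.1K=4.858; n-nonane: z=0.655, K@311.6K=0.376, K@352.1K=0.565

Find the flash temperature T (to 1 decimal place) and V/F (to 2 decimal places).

T = 316.7 K, V/F = 0.22

Adiabatic flash: solve Rachford–Rice at each trial T, then check hF = ψ·hV(T) + (1−ψ)·hL(T).
  T = 311.6 K: K = (2.632, 0.376), RR gives ψ = 0.152, H_out = 4.804 kJ/mol
  T = 352.1 K: K = (4.858, 0.565), RR gives ψ = 0.623, H_out = 26.324 kJ/mol
  T = 331.9 K: K = (3.646, 0.467), RR gives ψ = 0.400, H_out = 16.213 kJ/mol
  T = 321.8 K: K = (3.116, 0.421), RR gives ψ = 0.286, H_out = 10.912 kJ/mol
  T = 316.7 K: K = (2.868, 0.398), RR gives ψ = 0.222, H_out = 7.993 kJ/mol
  T = 314.1 K: K = (2.746, 0.387), RR gives ψ = 0.187, H_out = 6.408 kJ/mol
  T = 315.4 K: K = (2.807, 0.392), RR gives ψ = 0.205, H_out = 7.210 kJ/mol
Linear interpolation between T = 315.4 (H_out = 7.210) and T = 316.7 (H_out = 7.993) on hF = 7.979 gives T ≈ 316.7 K, at which ψ = 0.22.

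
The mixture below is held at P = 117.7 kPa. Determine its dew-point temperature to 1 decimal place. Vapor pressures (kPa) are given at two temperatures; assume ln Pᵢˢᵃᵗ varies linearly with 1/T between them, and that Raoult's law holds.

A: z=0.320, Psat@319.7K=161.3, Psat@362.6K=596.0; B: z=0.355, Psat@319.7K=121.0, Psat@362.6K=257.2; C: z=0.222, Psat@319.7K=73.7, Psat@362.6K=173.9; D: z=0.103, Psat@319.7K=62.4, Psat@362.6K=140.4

T = 324.8 K

Dew-point temperature: Σzᵢ·P/Pᵢˢᵃᵗ(T) = 1. Interpolate ln Pᵢˢᵃᵗ = aᵢ + bᵢ/T.
  T = 319.7 K: ΣzᵢP/Pᵢˢᵃᵗ = 1.1276
  T = 362.6 K: ΣzᵢP/Pᵢˢᵃᵗ = 0.4623
  T = 341.1 K: ΣzᵢP/Pᵢˢᵃᵗ = 0.6995
  T = 330.4 K: ΣzᵢP/Pᵢˢᵃᵗ = 0.8801
  T = 325.0 K: ΣzᵢP/Pᵢˢᵃᵗ = 0.9949
  T = 322.4 K: ΣzᵢP/Pᵢˢᵃᵗ = 1.0573
Interpolating between 322.4 K and 325.0 K gives T ≈ 324.8 K.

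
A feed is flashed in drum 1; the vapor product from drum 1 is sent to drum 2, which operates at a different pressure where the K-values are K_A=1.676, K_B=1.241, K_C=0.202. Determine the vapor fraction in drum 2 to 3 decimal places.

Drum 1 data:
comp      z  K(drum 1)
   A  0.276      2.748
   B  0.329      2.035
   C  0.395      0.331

V/F (drum 2) = 0.465

Drum 1:
Material balance + equilibrium reduce to Σ zᵢ(Kᵢ−1)/(1+ψ₁(Kᵢ−1)) = 0.
g(0) = ΣzᵢKᵢ − 1 = 0.559 and g(1) = 1 − Σzᵢ/Kᵢ = -0.455, so a root lies in (0, 1).
Newton–Raphson from ψ₁ = 0.5:
  ψ₁ = 0.500: g = 0.0848, g' = -0.792 → ψ₁ = 0.607
  ψ₁ = 0.607: g = -0.0017, g' = -0.833 → ψ₁ = 0.605
Converged at ψ₁ = 0.605.
Drum-1 compositions:
  A: x = 0.134, y = 0.369
  B: x = 0.202, y = 0.412
  C: x = 0.664, y = 0.220
Drum-2 feed = drum-1 vapor: z₂ = (0.3686, 0.4117, 0.2196).
Drum 2:
Material balance + equilibrium reduce to Σ zᵢ(Kᵢ−1)/(1+ψ₂(Kᵢ−1)) = 0.
Check two-phase: ΣzᵢKᵢ = 1.173 > 1 and Σzᵢ/Kᵢ = 1.639 > 1, so g(0) = 0.173 > 0 and g(1) = -0.639 < 0.
Newton–Raphson from ψ₂ = 0.5:
  ψ₂ = 0.500: g = -0.0168, g' = -0.500 → ψ₂ = 0.466
  ψ₂ = 0.466: g = -0.0005, g' = -0.472 → ψ₂ = 0.465
Converged at ψ₂ = 0.465.
  A: x = 0.280, y = 0.470
  B: x = 0.370, y = 0.459
  C: x = 0.349, y = 0.071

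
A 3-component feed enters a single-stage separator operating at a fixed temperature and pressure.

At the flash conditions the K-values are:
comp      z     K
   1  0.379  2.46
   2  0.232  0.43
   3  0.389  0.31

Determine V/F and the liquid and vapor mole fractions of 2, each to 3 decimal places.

Iterate (Newton) starting at V/F = 0.55:
  V/F = 0.550: g = -0.3183, g' = -0.889 → V/F = 0.192
  V/F = 0.192: g = -0.0258, g' = -0.834 → V/F = 0.161
  V/F = 0.161: g = 0.0003, g' = -0.855 → V/F = 0.162
Converged at V/F = 0.162.
Compositions from xᵢ = zᵢ/(1+V/F(Kᵢ−1)), yᵢ = Kᵢxᵢ:
  1: x = 0.307, y = 0.754
  2: x = 0.256, y = 0.110
  3: x = 0.438, y = 0.136

V/F = 0.162, x_2 = 0.256, y_2 = 0.110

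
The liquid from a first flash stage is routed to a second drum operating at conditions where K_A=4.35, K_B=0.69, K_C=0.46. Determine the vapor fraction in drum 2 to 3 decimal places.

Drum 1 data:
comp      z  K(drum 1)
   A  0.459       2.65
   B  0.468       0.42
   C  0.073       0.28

Drum 1:
Let ψ₁ = V/F and solve Σ zᵢ(Kᵢ−1)/(1+ψ₁(Kᵢ−1)) = 0.
Check two-phase: ΣzᵢKᵢ = 1.433 > 1 and Σzᵢ/Kᵢ = 1.548 > 1, so g(0) = 0.433 > 0 and g(1) = -0.548 < 0.
Iterate (Newton) starting at ψ₁ = 0.39:
  ψ₁ = 0.390: g = 0.0369, g' = -0.799 → ψ₁ = 0.436
  ψ₁ = 0.436: g = 0.0003, g' = -0.785 → ψ₁ = 0.437
Converged at ψ₁ = 0.437.
Drum-1 compositions:
  A: x = 0.267, y = 0.707
  B: x = 0.627, y = 0.263
  C: x = 0.106, y = 0.030
Drum-2 feed = drum-1 liquid: z₂ = (0.2668, 0.6267, 0.1065).
Drum 2:
Rachford–Rice: g(ψ₂) = Σ zᵢ(Kᵢ−1)/(1+ψ₂(Kᵢ−1)) = 0.
Feasibility: ΣzᵢKᵢ = 1.642, Σzᵢ/Kᵢ = 1.201 — both > 1, two phases present.
Newton–Raphson from ψ₂ = 0.5:
  ψ₂ = 0.500: g = 0.0254, g' = -0.561 → ψ₂ = 0.545
  ψ₂ = 0.545: g = 0.0009, g' = -0.524 → ψ₂ = 0.547
Converged at ψ₂ = 0.547.
  A: x = 0.094, y = 0.410
  B: x = 0.755, y = 0.521
  C: x = 0.151, y = 0.070

V/F (drum 2) = 0.547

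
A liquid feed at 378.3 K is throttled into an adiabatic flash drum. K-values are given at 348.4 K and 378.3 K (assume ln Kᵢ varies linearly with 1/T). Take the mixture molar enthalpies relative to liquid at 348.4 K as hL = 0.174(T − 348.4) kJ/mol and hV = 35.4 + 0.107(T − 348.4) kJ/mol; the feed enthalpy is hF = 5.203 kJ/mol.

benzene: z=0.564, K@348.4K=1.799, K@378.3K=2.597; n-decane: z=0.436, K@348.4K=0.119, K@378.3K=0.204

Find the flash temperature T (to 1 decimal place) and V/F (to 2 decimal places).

Adiabatic flash: solve Rachford–Rice at each trial T, then check hF = ψ·hV(T) + (1−ψ)·hL(T).
  T = 348.4 K: K = (1.799, 0.119), RR gives ψ = 0.094, H_out = 3.345 kJ/mol
  T = 378.3 K: K = (2.597, 0.204), RR gives ψ = 0.436, H_out = 19.748 kJ/mol
  T = 363.4 K: K = (2.179, 0.158), RR gives ψ = 0.300, H_out = 12.923 kJ/mol
  T = 355.9 K: K = (1.984, 0.137), RR gives ψ = 0.211, H_out = 8.659 kJ/mol
  T = 352.1 K: K = (1.889, 0.128), RR gives ψ = 0.156, H_out = 6.135 kJ/mol
  T = 350.2 K: K = (1.842, 0.123), RR gives ψ = 0.126, H_out = 4.750 kJ/mol
Linear interpolation between T = 350.2 (H_out = 4.750) and T = 352.1 (H_out = 6.135) on hF = 5.203 gives T ≈ 350.8 K, at which ψ = 0.14.

T = 350.8 K, V/F = 0.14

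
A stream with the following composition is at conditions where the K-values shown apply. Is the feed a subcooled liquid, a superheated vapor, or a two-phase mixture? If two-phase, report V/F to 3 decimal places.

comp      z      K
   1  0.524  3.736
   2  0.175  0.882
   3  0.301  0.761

ΣzᵢKᵢ = 2.341; Σzᵢ/Kᵢ = 0.734.
Since Σzᵢ/Kᵢ < 1 the mixture is above its dew point — single vapor phase.

superheated vapor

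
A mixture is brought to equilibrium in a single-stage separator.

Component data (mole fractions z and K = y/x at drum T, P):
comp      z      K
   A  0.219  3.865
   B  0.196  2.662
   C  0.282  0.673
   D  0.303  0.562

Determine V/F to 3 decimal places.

Newton iteration, V/F⁰ = 0.61:
  V/F = 0.610: g = 0.0938, g' = -0.527 → V/F = 0.788
  V/F = 0.788: g = 0.0067, g' = -0.461 → V/F = 0.803
Converged at V/F = 0.803.

V/F = 0.803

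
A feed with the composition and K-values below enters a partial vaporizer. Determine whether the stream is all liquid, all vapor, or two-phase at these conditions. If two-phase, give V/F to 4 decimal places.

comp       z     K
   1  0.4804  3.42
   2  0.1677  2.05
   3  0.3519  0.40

two-phase, V/F = 0.8971

ΣzᵢKᵢ = 2.1275; Σzᵢ/Kᵢ = 1.1020.
Both exceed 1, so a two-phase solution exists.
Material balance + equilibrium reduce to Σ zᵢ(Kᵢ−1)/(1+ψ(Kᵢ−1)) = 0.
Newton iteration, ψ⁰ = 0.5:
  ψ = 0.5000: g = 0.33989, g' = -0.9141 → ψ = 0.8718
  ψ = 0.8718: g = 0.02303, g' = -0.8983 → ψ = 0.8975
  ψ = 0.8975: g = -0.00031, g' = -0.9234 → ψ = 0.8971
Converged at ψ = 0.8971.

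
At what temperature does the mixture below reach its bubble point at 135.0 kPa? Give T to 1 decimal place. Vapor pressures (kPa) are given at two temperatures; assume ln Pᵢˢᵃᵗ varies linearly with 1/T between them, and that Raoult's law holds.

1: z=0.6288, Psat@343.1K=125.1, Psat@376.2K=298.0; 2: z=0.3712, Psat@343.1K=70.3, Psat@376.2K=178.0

T = 352.0 K

Bubble-point temperature: ΣzᵢPᵢˢᵃᵗ(T) = P. Interpolate ln Pᵢˢᵃᵗ = aᵢ + bᵢ/T.
  T = 343.1 K: ΣzᵢPᵢˢᵃᵗ = 104.76 kPa
  T = 376.2 K: ΣzᵢPᵢˢᵃᵗ = 253.46 kPa
  T = 359.6 K: ΣzᵢPᵢˢᵃᵗ = 166.06 kPa
  T = 351.4 K: ΣzᵢPᵢˢᵃᵗ = 132.79 kPa
  T = 355.5 K: ΣzᵢPᵢˢᵃᵗ = 148.69 kPa
  T = 353.4 K: ΣzᵢPᵢˢᵃᵗ = 140.37 kPa
Interpolating between 351.4 K and 353.4 K gives T ≈ 352.0 K.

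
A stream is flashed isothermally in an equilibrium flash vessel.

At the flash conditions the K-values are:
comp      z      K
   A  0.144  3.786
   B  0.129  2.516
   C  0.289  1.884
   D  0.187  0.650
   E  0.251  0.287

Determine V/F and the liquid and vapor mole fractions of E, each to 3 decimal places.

V/F = 0.631, x_E = 0.456, y_E = 0.131

Iterate (Newton) starting at V/F = 0.5:
  V/F = 0.500: g = 0.0986, g' = -0.742 → V/F = 0.633
  V/F = 0.633: g = -0.0015, g' = -0.778 → V/F = 0.631
Converged at V/F = 0.631.
Compositions from xᵢ = zᵢ/(1+V/F(Kᵢ−1)), yᵢ = Kᵢxᵢ:
  A: x = 0.052, y = 0.198
  B: x = 0.066, y = 0.166
  C: x = 0.186, y = 0.349
  D: x = 0.240, y = 0.156
  E: x = 0.456, y = 0.131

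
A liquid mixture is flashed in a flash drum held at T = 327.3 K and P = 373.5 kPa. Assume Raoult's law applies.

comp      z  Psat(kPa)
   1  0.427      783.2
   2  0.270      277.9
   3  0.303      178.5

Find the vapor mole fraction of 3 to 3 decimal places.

y_3 = 0.199

Raoult's law: Kᵢ = Pᵢˢᵃᵗ/P = Pᵢˢᵃᵗ/373.5.
  K_1 = 783.2/373.5 = 2.09692, K_2 = 277.9/373.5 = 0.74404, K_3 = 178.5/373.5 = 0.47791
Newton–Raphson from ψ = 0.31:
  ψ = 0.310: g = 0.0857, g' = -0.425 → ψ = 0.512
  ψ = 0.512: g = 0.0045, g' = -0.388 → ψ = 0.524
Converged at ψ = 0.524.
Compositions from xᵢ = zᵢ/(1+ψ(Kᵢ−1)), yᵢ = Kᵢxᵢ:
  1: x = 0.271, y = 0.569
  2: x = 0.312, y = 0.232
  3: x = 0.417, y = 0.199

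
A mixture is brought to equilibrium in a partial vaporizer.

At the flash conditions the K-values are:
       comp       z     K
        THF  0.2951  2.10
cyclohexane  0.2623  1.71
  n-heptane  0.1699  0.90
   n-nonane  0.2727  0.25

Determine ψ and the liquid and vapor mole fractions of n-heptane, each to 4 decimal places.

Material balance + equilibrium reduce to Σ zᵢ(Kᵢ−1)/(1+ψ(Kᵢ−1)) = 0.
Feasibility: ΣzᵢKᵢ = 1.2893, Σzᵢ/Kᵢ = 1.5735 — both > 1, two phases present.
Newton iteration, ψ⁰ = 0.67:
  ψ = 0.6700: g = -0.11624, g' = -0.8008 → ψ = 0.5248
  ψ = 0.5248: g = -0.01376, g' = -0.6328 → ψ = 0.5031
  ψ = 0.5031: g = -0.00017, g' = -0.6173 → ψ = 0.5028
Converged at ψ = 0.5028.
Compositions from xᵢ = zᵢ/(1+ψ(Kᵢ−1)), yᵢ = Kᵢxᵢ:
  THF: x = 0.1900, y = 0.3990
  cyclohexane: x = 0.1933, y = 0.3305
  n-heptane: x = 0.1789, y = 0.1610
  n-nonane: x = 0.4378, y = 0.1095

ψ = 0.5028, x_n-heptane = 0.1789, y_n-heptane = 0.1610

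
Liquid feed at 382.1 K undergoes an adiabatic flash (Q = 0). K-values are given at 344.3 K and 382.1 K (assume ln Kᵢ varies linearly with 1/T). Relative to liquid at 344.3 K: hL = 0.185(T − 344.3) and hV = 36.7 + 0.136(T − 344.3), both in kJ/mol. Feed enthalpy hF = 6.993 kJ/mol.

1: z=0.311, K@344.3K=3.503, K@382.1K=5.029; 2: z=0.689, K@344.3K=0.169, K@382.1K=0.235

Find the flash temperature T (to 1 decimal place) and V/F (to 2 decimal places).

Adiabatic flash: solve Rachford–Rice at each trial T, then check hF = ψ·hV(T) + (1−ψ)·hL(T).
  T = 344.3 K: K = (3.503, 0.169), RR gives ψ = 0.099, H_out = 3.633 kJ/mol
  T = 382.1 K: K = (5.029, 0.235), RR gives ψ = 0.236, H_out = 15.201 kJ/mol
  T = 363.2 K: K = (4.237, 0.201), RR gives ψ = 0.176, H_out = 9.806 kJ/mol
  T = 353.8 K: K = (3.864, 0.185), RR gives ψ = 0.141, H_out = 6.865 kJ/mol
  T = 358.5 K: K = (4.049, 0.193), RR gives ψ = 0.159, H_out = 8.363 kJ/mol
  T = 356.1 K: K = (3.954, 0.189), RR gives ψ = 0.150, H_out = 7.605 kJ/mol
Linear interpolation between T = 353.8 (H_out = 6.865) and T = 356.1 (H_out = 7.605) on hF = 6.993 gives T ≈ 354.2 K, at which ψ = 0.14.

T = 354.2 K, V/F = 0.14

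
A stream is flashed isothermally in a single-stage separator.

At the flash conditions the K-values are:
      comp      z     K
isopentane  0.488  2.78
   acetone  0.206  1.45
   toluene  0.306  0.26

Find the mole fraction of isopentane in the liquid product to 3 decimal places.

x_isopentane = 0.219

Rachford–Rice: g(V/F) = Σ zᵢ(Kᵢ−1)/(1+V/F(Kᵢ−1)) = 0.
g(0) = ΣzᵢKᵢ − 1 = 0.735 and g(1) = 1 − Σzᵢ/Kᵢ = -0.495, so a root lies in (0, 1).
Newton–Raphson from V/F = 0.5:
  V/F = 0.500: g = 0.1758, g' = -0.883 → V/F = 0.699
  V/F = 0.699: g = -0.0117, g' = -1.050 → V/F = 0.688
Converged at V/F = 0.688.
Compositions from xᵢ = zᵢ/(1+V/F(Kᵢ−1)), yᵢ = Kᵢxᵢ:
  isopentane: x = 0.219, y = 0.610
  acetone: x = 0.157, y = 0.228
  toluene: x = 0.623, y = 0.162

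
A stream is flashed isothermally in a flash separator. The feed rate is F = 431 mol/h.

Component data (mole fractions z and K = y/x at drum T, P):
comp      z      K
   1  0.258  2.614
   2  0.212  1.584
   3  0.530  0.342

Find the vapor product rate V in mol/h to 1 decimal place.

V = 100.2 mol/h

Let ψ = V/F and solve Σ zᵢ(Kᵢ−1)/(1+ψ(Kᵢ−1)) = 0.
Check two-phase: ΣzᵢKᵢ = 1.191 > 1 and Σzᵢ/Kᵢ = 1.782 > 1, so g(0) = 0.191 > 0 and g(1) = -0.782 < 0.
Newton iteration, ψ⁰ = 0.48:
  ψ = 0.480: g = -0.1784, g' = -0.748 → ψ = 0.241
  ψ = 0.241: g = -0.0064, g' = -0.728 → ψ = 0.233
Converged at ψ = 0.233.
Then V = ψ·F = 0.2326·431 = 100.2 mol/h and L = F − V = 330.8 mol/h.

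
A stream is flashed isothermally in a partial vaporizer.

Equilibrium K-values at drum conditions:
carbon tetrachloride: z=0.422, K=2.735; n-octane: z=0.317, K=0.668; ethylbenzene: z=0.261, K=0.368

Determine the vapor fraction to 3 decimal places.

ψ = 0.539

Material balance + equilibrium reduce to Σ zᵢ(Kᵢ−1)/(1+ψ(Kᵢ−1)) = 0.
Feasibility: ΣzᵢKᵢ = 1.462, Σzᵢ/Kᵢ = 1.338 — both > 1, two phases present.
Newton–Raphson from ψ = 0.42:
  ψ = 0.420: g = 0.0767, g' = -0.665 → ψ = 0.535
  ψ = 0.535: g = 0.0024, g' = -0.631 → ψ = 0.539
Converged at ψ = 0.539.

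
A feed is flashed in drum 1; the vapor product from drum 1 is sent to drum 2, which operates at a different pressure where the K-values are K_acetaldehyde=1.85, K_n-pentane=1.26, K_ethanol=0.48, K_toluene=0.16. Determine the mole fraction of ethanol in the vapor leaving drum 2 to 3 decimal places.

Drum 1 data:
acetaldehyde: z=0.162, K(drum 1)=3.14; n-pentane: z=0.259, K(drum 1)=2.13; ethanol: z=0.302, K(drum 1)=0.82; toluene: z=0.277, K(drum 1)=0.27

Drum 1:
Material balance + equilibrium reduce to Σ zᵢ(Kᵢ−1)/(1+ψ₁(Kᵢ−1)) = 0.
Feasibility: ΣzᵢKᵢ = 1.383, Σzᵢ/Kᵢ = 1.567 — both > 1, two phases present.
Newton–Raphson from ψ₁ = 0.5:
  ψ₁ = 0.500: g = -0.0237, g' = -0.686 → ψ₁ = 0.465
Converged at ψ₁ = 0.465.
Drum-1 compositions:
  acetaldehyde: x = 0.081, y = 0.255
  n-pentane: x = 0.170, y = 0.362
  ethanol: x = 0.330, y = 0.270
  toluene: x = 0.419, y = 0.113
Drum-2 feed = drum-1 vapor: z₂ = (0.2549, 0.3616, 0.2703, 0.1133).
Drum 2:
Newton iteration, ψ₂⁰ = 0.7:
  ψ₂ = 0.700: g = -0.2365, g' = -0.741 → ψ₂ = 0.381
  ψ₂ = 0.381: g = -0.0660, g' = -0.412 → ψ₂ = 0.221
  ψ₂ = 0.221: g = -0.0042, g' = -0.366 → ψ₂ = 0.209
Converged at ψ₂ = 0.209.
  acetaldehyde: x = 0.216, y = 0.400
  n-pentane: x = 0.343, y = 0.432
  ethanol: x = 0.303, y = 0.146
  toluene: x = 0.137, y = 0.022

y_ethanol (drum 2) = 0.146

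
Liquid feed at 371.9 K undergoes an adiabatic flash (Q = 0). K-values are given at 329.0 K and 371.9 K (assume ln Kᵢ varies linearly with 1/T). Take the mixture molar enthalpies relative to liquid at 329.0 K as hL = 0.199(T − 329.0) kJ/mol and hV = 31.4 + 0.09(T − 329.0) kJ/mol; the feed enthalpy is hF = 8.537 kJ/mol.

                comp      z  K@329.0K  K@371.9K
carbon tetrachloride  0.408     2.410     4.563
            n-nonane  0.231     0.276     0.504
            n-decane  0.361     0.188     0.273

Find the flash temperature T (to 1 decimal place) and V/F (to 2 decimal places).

Adiabatic flash: solve Rachford–Rice at each trial T, then check hF = ψ·hV(T) + (1−ψ)·hL(T).
  T = 329.0 K: K = (2.410, 0.276, 0.188), RR gives ψ = 0.105, H_out = 3.286 kJ/mol
  T = 371.9 K: K = (4.563, 0.504, 0.273), RR gives ψ = 0.466, H_out = 21.001 kJ/mol
  T = 350.4 K: K = (3.379, 0.380, 0.229), RR gives ψ = 0.322, H_out = 13.626 kJ/mol
  T = 339.7 K: K = (2.869, 0.325, 0.208), RR gives ψ = 0.229, H_out = 9.065 kJ/mol
  T = 334.4 K: K = (2.635, 0.300, 0.198), RR gives ψ = 0.173, H_out = 6.406 kJ/mol
  T = 337.0 K: K = (2.748, 0.312, 0.203), RR gives ψ = 0.202, H_out = 7.753 kJ/mol
  T = 338.4 K: K = (2.810, 0.319, 0.206), RR gives ψ = 0.216, H_out = 8.443 kJ/mol
Linear interpolation between T = 338.4 (H_out = 8.443) and T = 339.7 (H_out = 9.065) on hF = 8.537 gives T ≈ 338.6 K, at which ψ = 0.22.

T = 338.6 K, V/F = 0.22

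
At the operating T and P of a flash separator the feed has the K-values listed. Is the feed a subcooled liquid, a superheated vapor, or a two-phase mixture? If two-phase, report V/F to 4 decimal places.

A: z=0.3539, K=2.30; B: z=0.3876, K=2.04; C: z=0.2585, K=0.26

two-phase, V/F = 0.7787

ΣzᵢKᵢ = 1.6719; Σzᵢ/Kᵢ = 1.3381.
Both exceed 1, so a two-phase solution exists.
Iterate (Newton) starting at ψ = 0.66:
  ψ = 0.6600: g = 0.11274, g' = -0.8615 → ψ = 0.7909
  ψ = 0.7909: g = -0.01318, g' = -1.0945 → ψ = 0.7788
  ψ = 0.7788: g = -0.00018, g' = -1.0643 → ψ = 0.7787
Converged at ψ = 0.7787.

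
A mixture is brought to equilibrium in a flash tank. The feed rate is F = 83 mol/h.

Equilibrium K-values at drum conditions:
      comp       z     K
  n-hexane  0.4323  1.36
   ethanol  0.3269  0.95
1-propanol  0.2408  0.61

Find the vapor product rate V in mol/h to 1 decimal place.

Rachford–Rice: g(β) = Σ zᵢ(Kᵢ−1)/(1+β(Kᵢ−1)) = 0.
Check two-phase: ΣzᵢKᵢ = 1.0454 > 1 and Σzᵢ/Kᵢ = 1.0567 > 1, so g(0) = 0.0454 > 0 and g(1) = -0.0567 < 0.
Newton iteration, β⁰ = 0.36:
  β = 0.3600: g = 0.01188, g' = -0.0943 → β = 0.4859
  β = 0.4859: g = -0.00017, g' = -0.0972 → β = 0.4842
Converged at β = 0.4842.
Then V = β·F = 0.4842·83 = 40.2 mol/h and L = F − V = 42.8 mol/h.

V = 40.2 mol/h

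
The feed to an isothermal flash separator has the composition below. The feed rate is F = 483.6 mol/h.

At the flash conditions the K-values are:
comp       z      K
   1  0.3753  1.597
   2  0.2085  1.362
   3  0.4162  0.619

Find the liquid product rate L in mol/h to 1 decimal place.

L = 140.2 mol/h

Let ψ = V/F and solve Σ zᵢ(Kᵢ−1)/(1+ψ(Kᵢ−1)) = 0.
Feasibility: ΣzᵢKᵢ = 1.1410, Σzᵢ/Kᵢ = 1.0605 — both > 1, two phases present.
Newton iteration, ψ⁰ = 0.5:
  ψ = 0.5000: g = 0.04057, g' = -0.1911 → ψ = 0.7123
  ψ = 0.7123: g = -0.00042, g' = -0.1969 → ψ = 0.7101
Converged at ψ = 0.7101.
Then V = ψ·F = 0.7101·483.6 = 343.4 mol/h and L = F − V = 140.2 mol/h.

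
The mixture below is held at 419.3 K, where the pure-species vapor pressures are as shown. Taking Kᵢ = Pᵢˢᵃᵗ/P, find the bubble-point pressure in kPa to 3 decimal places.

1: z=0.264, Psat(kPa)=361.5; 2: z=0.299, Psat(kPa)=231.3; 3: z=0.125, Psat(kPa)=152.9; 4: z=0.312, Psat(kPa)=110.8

Pbub = 218.277 kPa

At the bubble point ψ → 0, so ΣzᵢKᵢ = 1 with Kᵢ = Pᵢˢᵃᵗ/P ⇒ P = ΣzᵢPᵢˢᵃᵗ.
P = 0.264·361.5 + 0.299·231.3 + 0.125·152.9 + 0.312·110.8 = 218.277 kPa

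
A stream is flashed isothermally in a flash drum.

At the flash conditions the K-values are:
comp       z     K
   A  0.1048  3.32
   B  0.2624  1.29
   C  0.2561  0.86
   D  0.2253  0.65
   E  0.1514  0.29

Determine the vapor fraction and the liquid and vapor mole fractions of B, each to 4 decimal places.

Iterate (Newton) starting at ψ = 0.4:
  ψ = 0.4000: g = -0.08551, g' = -0.3613 → ψ = 0.1633
  ψ = 0.1633: g = 0.00706, g' = -0.4507 → ψ = 0.1790
  ψ = 0.1790: g = 0.00010, g' = -0.4384 → ψ = 0.1792
Converged at ψ = 0.1792.
Compositions from xᵢ = zᵢ/(1+ψ(Kᵢ−1)), yᵢ = Kᵢxᵢ:
  A: x = 0.0740, y = 0.2458
  B: x = 0.2494, y = 0.3218
  C: x = 0.2627, y = 0.2259
  D: x = 0.2404, y = 0.1562
  E: x = 0.1735, y = 0.0503

ψ = 0.1792, x_B = 0.2494, y_B = 0.3218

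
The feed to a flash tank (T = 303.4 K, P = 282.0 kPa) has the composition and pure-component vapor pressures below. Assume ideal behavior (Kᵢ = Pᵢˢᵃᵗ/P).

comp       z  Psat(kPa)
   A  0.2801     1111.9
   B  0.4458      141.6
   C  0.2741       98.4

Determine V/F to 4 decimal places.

V/F = 0.2575

Raoult's law: Kᵢ = Pᵢˢᵃᵗ/P = Pᵢˢᵃᵗ/282.0.
  K_A = 1111.9/282.0 = 3.942908, K_B = 141.6/282.0 = 0.502128, K_C = 98.4/282.0 = 0.348936
Rachford–Rice: g(V/F) = Σ zᵢ(Kᵢ−1)/(1+V/F(Kᵢ−1)) = 0.
Feasibility: ΣzᵢKᵢ = 1.4239, Σzᵢ/Kᵢ = 1.7444 — both > 1, two phases present.
Newton–Raphson from V/F = 0.58:
  V/F = 0.5800: g = -0.29427, g' = -0.8495 → V/F = 0.2336
  V/F = 0.2336: g = 0.02689, g' = -1.1551 → V/F = 0.2569
  V/F = 0.2569: g = 0.00066, g' = -1.0996 → V/F = 0.2575
Converged at V/F = 0.2575.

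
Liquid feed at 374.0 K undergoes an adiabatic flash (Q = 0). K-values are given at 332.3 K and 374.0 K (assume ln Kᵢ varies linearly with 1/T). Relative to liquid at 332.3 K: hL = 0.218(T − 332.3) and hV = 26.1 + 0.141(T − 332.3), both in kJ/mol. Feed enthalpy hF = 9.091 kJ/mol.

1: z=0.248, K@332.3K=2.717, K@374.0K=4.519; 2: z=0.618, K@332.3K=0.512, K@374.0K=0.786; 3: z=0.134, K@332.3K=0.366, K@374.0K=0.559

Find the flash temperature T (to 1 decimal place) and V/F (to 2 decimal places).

Adiabatic flash: solve Rachford–Rice at each trial T, then check hF = ψ·hV(T) + (1−ψ)·hL(T).
  T = 332.3 K: K = (2.717, 0.512, 0.366), RR gives ψ = 0.044, H_out = 1.158 kJ/mol
  T = 374.0 K: K = (4.519, 0.786, 0.559), RR gives ψ = 0.732, H_out = 25.844 kJ/mol
  T = 353.1 K: K = (3.555, 0.642, 0.458), RR gives ψ = 0.337, H_out = 12.793 kJ/mol
  T = 342.7 K: K = (3.121, 0.575, 0.411), RR gives ψ = 0.191, H_out = 7.090 kJ/mol
  T = 347.9 K: K = (3.334, 0.608, 0.434), RR gives ψ = 0.263, H_out = 9.938 kJ/mol
  T = 345.3 K: K = (3.226, 0.592, 0.422), RR gives ψ = 0.226, H_out = 8.517 kJ/mol
  T = 346.6 K: K = (3.280, 0.600, 0.428), RR gives ψ = 0.244, H_out = 9.228 kJ/mol
Linear interpolation between T = 345.3 (H_out = 8.517) and T = 346.6 (H_out = 9.228) on hF = 9.091 gives T ≈ 346.3 K, at which ψ = 0.24.

T = 346.3 K, V/F = 0.24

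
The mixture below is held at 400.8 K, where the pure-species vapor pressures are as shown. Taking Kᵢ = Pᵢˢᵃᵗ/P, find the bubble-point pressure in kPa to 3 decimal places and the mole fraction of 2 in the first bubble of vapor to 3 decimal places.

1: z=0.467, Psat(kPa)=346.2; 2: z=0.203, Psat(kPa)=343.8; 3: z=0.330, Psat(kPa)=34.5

Pbub = 242.852 kPa, y_2 = 0.287

At the bubble point ψ → 0, so ΣzᵢKᵢ = 1 with Kᵢ = Pᵢˢᵃᵗ/P ⇒ P = ΣzᵢPᵢˢᵃᵗ.
P = 0.467·346.2 + 0.203·343.8 + 0.330·34.5 = 242.852 kPa
yᵢ = zᵢPᵢˢᵃᵗ/P ⇒ y_2 = 0.203·343.8/242.852 = 0.287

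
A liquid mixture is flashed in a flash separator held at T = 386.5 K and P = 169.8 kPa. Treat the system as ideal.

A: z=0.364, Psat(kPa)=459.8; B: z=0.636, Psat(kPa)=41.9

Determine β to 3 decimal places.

β = 0.111

Raoult's law: Kᵢ = Pᵢˢᵃᵗ/P = Pᵢˢᵃᵗ/169.8.
  K_A = 459.8/169.8 = 2.70789, K_B = 41.9/169.8 = 0.24676
Material balance + equilibrium reduce to Σ zᵢ(Kᵢ−1)/(1+β(Kᵢ−1)) = 0.
Check two-phase: ΣzᵢKᵢ = 1.143 > 1 and Σzᵢ/Kᵢ = 2.712 > 1, so g(0) = 0.143 > 0 and g(1) = -1.712 < 0.
Binary case is linear: z₁(K₁−1)(1+β(K₂−1)) + z₂(K₂−1)(1+β(K₁−1)) = 0
⇒ β = [z₁(K₁−1)+z₂(K₂−1)] / [−(K₁−1)(K₂−1)] = 0.1426/1.2865 = 0.111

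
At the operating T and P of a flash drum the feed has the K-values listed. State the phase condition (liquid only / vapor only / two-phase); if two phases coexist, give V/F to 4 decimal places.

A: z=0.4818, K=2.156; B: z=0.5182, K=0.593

two-phase, V/F = 0.7355

ΣzᵢKᵢ = 1.3461; Σzᵢ/Kᵢ = 1.0973.
Both exceed 1, so a two-phase solution exists.
Let ψ = V/F and solve Σ zᵢ(Kᵢ−1)/(1+ψ(Kᵢ−1)) = 0.
Iterate (Newton) starting at ψ = 0.31:
  ψ = 0.3100: g = 0.16866, g' = -0.4614 → ψ = 0.6756
  ψ = 0.6756: g = 0.02184, g' = -0.3663 → ψ = 0.7352
  ψ = 0.7352: g = 0.00011, g' = -0.3629 → ψ = 0.7355
Converged at ψ = 0.7355.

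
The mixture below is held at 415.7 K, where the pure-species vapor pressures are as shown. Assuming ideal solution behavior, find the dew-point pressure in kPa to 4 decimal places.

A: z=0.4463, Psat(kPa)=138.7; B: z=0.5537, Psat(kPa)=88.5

Pdew = 105.5494 kPa

At the dew point ψ → 1, so Σzᵢ/Kᵢ = 1 with Kᵢ = Pᵢˢᵃᵗ/P ⇒ 1/P = Σzᵢ/Pᵢˢᵃᵗ.
1/P = 0.4463/138.7 + 0.5537/88.5 = 0.0094742 ⇒ P = 105.5494 kPa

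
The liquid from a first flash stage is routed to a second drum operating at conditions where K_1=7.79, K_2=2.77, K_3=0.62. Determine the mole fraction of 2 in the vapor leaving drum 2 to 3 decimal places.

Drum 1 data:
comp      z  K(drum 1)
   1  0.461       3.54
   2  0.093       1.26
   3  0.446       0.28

Drum 1:
Let ψ₁ = V/F and solve Σ zᵢ(Kᵢ−1)/(1+ψ₁(Kᵢ−1)) = 0.
Feasibility: ΣzᵢKᵢ = 1.874, Σzᵢ/Kᵢ = 1.797 — both > 1, two phases present.
Newton iteration, ψ₁⁰ = 0.34:
  ψ₁ = 0.340: g = 0.2253, g' = -1.267 → ψ₁ = 0.518
  ψ₁ = 0.518: g = 0.0150, g' = -1.148 → ψ₁ = 0.531
Converged at ψ₁ = 0.531.
Drum-1 compositions:
  1: x = 0.196, y = 0.695
  2: x = 0.082, y = 0.103
  3: x = 0.722, y = 0.202
Drum-2 feed = drum-1 liquid: z₂ = (0.1963, 0.0817, 0.7220).
Drum 2:
Rachford–Rice: g(ψ₂) = Σ zᵢ(Kᵢ−1)/(1+ψ₂(Kᵢ−1)) = 0.
Check two-phase: ΣzᵢKᵢ = 2.203 > 1 and Σzᵢ/Kᵢ = 1.219 > 1, so g(0) = 1.203 > 0 and g(1) = -0.219 < 0.
Iterate (Newton) starting at ψ₂ = 0.5:
  ψ₂ = 0.500: g = 0.0413, g' = -0.699 → ψ₂ = 0.559
  ψ₂ = 0.559: g = 0.0023, g' = -0.626 → ψ₂ = 0.563
Converged at ψ₂ = 0.563.
  1: x = 0.041, y = 0.317
  2: x = 0.041, y = 0.113
  3: x = 0.918, y = 0.569

y_2 (drum 2) = 0.113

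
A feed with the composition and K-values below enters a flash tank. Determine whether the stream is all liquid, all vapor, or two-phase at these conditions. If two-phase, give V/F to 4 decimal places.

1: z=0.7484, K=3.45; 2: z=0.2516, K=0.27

two-phase, V/F = 0.9225

ΣzᵢKᵢ = 2.6499; Σzᵢ/Kᵢ = 1.1488.
Both exceed 1, so a two-phase solution exists.
Rachford–Rice: g(ψ) = Σ zᵢ(Kᵢ−1)/(1+ψ(Kᵢ−1)) = 0.
Binary case is linear: z₁(K₁−1)(1+ψ(K₂−1)) + z₂(K₂−1)(1+ψ(K₁−1)) = 0
⇒ ψ = [z₁(K₁−1)+z₂(K₂−1)] / [−(K₁−1)(K₂−1)] = 1.64991/1.78850 = 0.9225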